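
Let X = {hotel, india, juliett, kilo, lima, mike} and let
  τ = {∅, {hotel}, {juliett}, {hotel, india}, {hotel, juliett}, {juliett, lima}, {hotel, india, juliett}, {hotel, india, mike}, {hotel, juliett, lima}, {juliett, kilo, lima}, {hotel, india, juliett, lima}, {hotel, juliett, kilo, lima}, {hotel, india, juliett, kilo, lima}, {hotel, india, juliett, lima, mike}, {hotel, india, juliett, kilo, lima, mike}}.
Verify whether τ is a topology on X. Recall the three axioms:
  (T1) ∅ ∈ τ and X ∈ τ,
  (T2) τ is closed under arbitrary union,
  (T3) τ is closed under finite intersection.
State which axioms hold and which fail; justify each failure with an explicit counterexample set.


τ is NOT a topology on X.

Axiom (T1): ∅ ∈ τ? Yes; X ∈ τ? Yes.
Axiom (T2/T3): check pairwise unions and intersections of members of τ.
Counterexample for (T2): {juliett} ∪ {hotel, india, mike} = {hotel, india, juliett, mike} ∉ τ. Therefore τ is NOT a topology.


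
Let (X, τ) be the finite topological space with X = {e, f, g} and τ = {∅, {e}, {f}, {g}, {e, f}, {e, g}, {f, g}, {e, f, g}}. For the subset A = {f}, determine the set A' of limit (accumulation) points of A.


A' = ∅

For each x ∈ X, list the open sets U ∈ τ with x ∈ U, then check whether U ∩ (A ∖ {x}) ≠ ∅ for every such U.
  x = e: open {e} ∋ x has {e} ∩ (A ∖ {e}) = ∅, so x is NOT a limit point.
  x = f: open {f} ∋ x has {f} ∩ (A ∖ {f}) = ∅, so x is NOT a limit point.
  x = g: open {g} ∋ x has {g} ∩ (A ∖ {g}) = ∅, so x is NOT a limit point.
Collecting: A' = ∅.


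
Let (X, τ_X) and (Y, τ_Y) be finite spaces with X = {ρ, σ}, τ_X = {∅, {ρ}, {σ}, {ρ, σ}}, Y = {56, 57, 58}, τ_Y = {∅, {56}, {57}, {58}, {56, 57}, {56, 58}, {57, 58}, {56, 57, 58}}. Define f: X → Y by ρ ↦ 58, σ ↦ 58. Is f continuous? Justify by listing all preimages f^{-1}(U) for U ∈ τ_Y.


f IS continuous.

Compute f^{-1}(U) for each U ∈ τ_Y:
  U = ∅: f^{-1}(U) = ∅ ∈ τ_X ✓.
  U = {56}: f^{-1}(U) = ∅ ∈ τ_X ✓.
  U = {57}: f^{-1}(U) = ∅ ∈ τ_X ✓.
  U = {58}: f^{-1}(U) = {ρ, σ} ∈ τ_X ✓.
  U = {56, 57}: f^{-1}(U) = ∅ ∈ τ_X ✓.
  U = {56, 58}: f^{-1}(U) = {ρ, σ} ∈ τ_X ✓.
  U = {57, 58}: f^{-1}(U) = {ρ, σ} ∈ τ_X ✓.
  U = {56, 57, 58}: f^{-1}(U) = {ρ, σ} ∈ τ_X ✓.
Every preimage lies in τ_X, so f IS continuous.


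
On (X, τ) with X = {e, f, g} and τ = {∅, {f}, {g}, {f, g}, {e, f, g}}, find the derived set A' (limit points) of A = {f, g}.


A' = {e}

For each x ∈ X, list the open sets U ∈ τ with x ∈ U, then check whether U ∩ (A ∖ {x}) ≠ ∅ for every such U.
  x = e: opens ∋ x are {e, f, g}; each meets A ∖ {e}, so x IS a limit point.
  x = f: open {f} ∋ x has {f} ∩ (A ∖ {f}) = ∅, so x is NOT a limit point.
  x = g: open {g} ∋ x has {g} ∩ (A ∖ {g}) = ∅, so x is NOT a limit point.
Collecting: A' = {e}.


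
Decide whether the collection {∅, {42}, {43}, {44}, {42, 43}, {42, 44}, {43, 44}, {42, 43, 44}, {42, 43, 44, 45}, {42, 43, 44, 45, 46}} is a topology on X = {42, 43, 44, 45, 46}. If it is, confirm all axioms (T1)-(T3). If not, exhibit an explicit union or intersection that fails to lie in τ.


τ IS a topology on X.

Axiom (T1): ∅ ∈ τ? Yes; X ∈ τ? Yes.
Axiom (T2/T3): check pairwise unions and intersections of members of τ.
All pairwise intersections and unions checked — each lies in τ. Therefore τ satisfies (T1), (T2), (T3): it IS a topology on X.


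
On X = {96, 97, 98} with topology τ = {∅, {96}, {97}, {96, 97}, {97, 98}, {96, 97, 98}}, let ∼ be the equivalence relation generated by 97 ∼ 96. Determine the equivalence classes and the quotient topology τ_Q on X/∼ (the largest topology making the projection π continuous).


X/∼ = {[96=97], [98]}; |τ_Q| = 3.

Equivalence classes: [96=97], [98].
Quotient map π: X → X/∼ sends 96 ↦ [96=97], 97 ↦ [96=97], 98 ↦ [98].
For each subset V ⊆ X/∼, compute π^{-1}(V) ⊆ X and check whether π^{-1}(V) ∈ τ. V is open in τ_Q iff π^{-1}(V) ∈ τ.
  V = {}: π^{-1}(V) = ∅ ∈ τ ✓.
  V = {[96=97]}: π^{-1}(V) = {96, 97} ∈ τ ✓.
  V = {[98]}: π^{-1}(V) = {98} ∉ τ ✗.
  V = {[96=97], [98]}: π^{-1}(V) = {96, 97, 98} ∈ τ ✓.
Open sets in the quotient: τ_Q = {{}, {[96=97]}, {[96=97], [98]}} (3 elements).


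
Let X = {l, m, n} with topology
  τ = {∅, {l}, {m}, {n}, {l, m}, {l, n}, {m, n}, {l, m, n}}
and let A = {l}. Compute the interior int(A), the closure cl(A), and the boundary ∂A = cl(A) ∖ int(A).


int(A) = {l}, cl(A) = {l}, ∂A = ∅.

Closed sets in (X, τ) are complements of opens:
  closed(X, τ) = {∅, {l}, {m}, {n}, {l, m}, {l, n}, {m, n}, {l, m, n}}.
int(A) = ⋃ {U ∈ τ : U ⊆ A}. Opens contained in A: ∅, {l}.
Taking the union of these: int(A) = {l}.
cl(A) = ⋂ {C closed : A ⊆ C}. Closed sets containing A: {l}, {l, m}, {l, n}, {l, m, n}.
Intersecting these: cl(A) = {l}.
∂A = cl(A) ∖ int(A) = {l} ∖ {l} = ∅.


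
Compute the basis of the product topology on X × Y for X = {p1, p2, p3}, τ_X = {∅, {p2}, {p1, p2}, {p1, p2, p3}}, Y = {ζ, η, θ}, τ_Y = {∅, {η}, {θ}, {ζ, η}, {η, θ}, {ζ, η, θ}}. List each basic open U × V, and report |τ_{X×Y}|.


Basis B = {∅ × ∅, {p2} × {η}, {p2} × {θ}, {p1, p2} × {η}, {p1, p2} × {θ}, {p2} × {ζ, η}, {p2} × {η, θ}, {p1, p2, p3} × {η}, {p1, p2, p3} × {θ}, {p2} × {ζ, η, θ}, {p1, p2} × {ζ, η}, {p1, p2} × {η, θ}, {p1, p2} × {ζ, η, θ}, {p1, p2, p3} × {ζ, η}, {p1, p2, p3} × {η, θ}, {p1, p2, p3} × {ζ, η, θ}}; |τ_{X×Y}| = 40.

Enumerate products U × V with U ∈ τ_X, V ∈ τ_Y (deduplicated):
  ∅ × ∅ = {} (∅)
  {p2} × {η} = {(p2,η)}
  {p2} × {θ} = {(p2,θ)}
  {p1, p2} × {η} = {(p1,η), (p2,η)}
  {p1, p2} × {θ} = {(p1,θ), (p2,θ)}
  {p2} × {ζ, η} = {(p2,ζ), (p2,η)}
  {p2} × {η, θ} = {(p2,η), (p2,θ)}
  {p1, p2, p3} × {η} = {(p1,η), (p2,η), (p3,η)}
  {p1, p2, p3} × {θ} = {(p1,θ), (p2,θ), (p3,θ)}
  {p2} × {ζ, η, θ} = {(p2,ζ), (p2,η), (p2,θ)}
  {p1, p2} × {ζ, η} = {(p1,ζ), (p1,η), (p2,ζ), (p2,η)}
  {p1, p2} × {η, θ} = {(p1,η), (p1,θ), (p2,η), (p2,θ)}
  {p1, p2} × {ζ, η, θ} = {(p1,ζ), (p1,η), (p1,θ), (p2,ζ), (p2,η), (p2,θ)}
  {p1, p2, p3} × {ζ, η} = {(p1,ζ), (p1,η), (p2,ζ), (p2,η), (p3,ζ), (p3,η)}
  {p1, p2, p3} × {η, θ} = {(p1,η), (p1,θ), (p2,η), (p2,θ), (p3,η), (p3,θ)}
  {p1, p2, p3} × {ζ, η, θ} = {(p1,ζ), (p1,η), (p1,θ), (p2,ζ), (p2,η), (p2,θ), (p3,ζ), (p3,η), (p3,θ)}
These 16 distinct sets form the basis B.
Close under arbitrary unions to get τ_{X×Y}; counting gives |τ_{X×Y}| = 40.


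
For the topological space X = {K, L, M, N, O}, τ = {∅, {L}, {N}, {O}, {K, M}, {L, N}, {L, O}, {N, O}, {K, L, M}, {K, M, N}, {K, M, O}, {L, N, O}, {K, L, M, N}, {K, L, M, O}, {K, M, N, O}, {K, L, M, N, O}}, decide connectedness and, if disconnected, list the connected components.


(X, τ) is disconnected; components = [{L}, {N}, {O}, {K, M}].

Find clopen sets (U ∈ τ with X ∖ U ∈ τ):
  U = ∅, X ∖ U = {K, L, M, N, O} — both open, so U is clopen.
  U = {L}, X ∖ U = {K, M, N, O} — both open, so U is clopen.
  U = {N}, X ∖ U = {K, L, M, O} — both open, so U is clopen.
  U = {O}, X ∖ U = {K, L, M, N} — both open, so U is clopen.
  U = {K, M}, X ∖ U = {L, N, O} — both open, so U is clopen.
  U = {L, N}, X ∖ U = {K, M, O} — both open, so U is clopen.
  U = {L, O}, X ∖ U = {K, M, N} — both open, so U is clopen.
  U = {N, O}, X ∖ U = {K, L, M} — both open, so U is clopen.
  U = {K, L, M}, X ∖ U = {N, O} — both open, so U is clopen.
  U = {K, M, N}, X ∖ U = {L, O} — both open, so U is clopen.
  U = {K, M, O}, X ∖ U = {L, N} — both open, so U is clopen.
  U = {L, N, O}, X ∖ U = {K, M} — both open, so U is clopen.
  U = {K, L, M, N}, X ∖ U = {O} — both open, so U is clopen.
  U = {K, L, M, O}, X ∖ U = {N} — both open, so U is clopen.
  U = {K, M, N, O}, X ∖ U = {L} — both open, so U is clopen.
  U = {K, L, M, N, O}, X ∖ U = ∅ — both open, so U is clopen.
Nontrivial clopen(s) exist: e.g. {L, N, O}. So (X, τ) is disconnected.
Compute connected components by grouping points that agree on all clopens:
  component: {L}
  component: {N}
  component: {O}
  component: {K, M}


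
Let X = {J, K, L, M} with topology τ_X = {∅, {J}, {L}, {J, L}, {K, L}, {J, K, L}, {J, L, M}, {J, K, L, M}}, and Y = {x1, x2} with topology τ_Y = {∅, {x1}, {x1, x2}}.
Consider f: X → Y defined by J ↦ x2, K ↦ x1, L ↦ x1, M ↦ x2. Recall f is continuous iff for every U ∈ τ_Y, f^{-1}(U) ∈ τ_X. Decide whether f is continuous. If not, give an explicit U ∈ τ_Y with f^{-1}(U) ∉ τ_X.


f IS continuous.

Compute f^{-1}(U) for each U ∈ τ_Y:
  U = ∅: f^{-1}(U) = ∅ ∈ τ_X ✓.
  U = {x1}: f^{-1}(U) = {K, L} ∈ τ_X ✓.
  U = {x1, x2}: f^{-1}(U) = {J, K, L, M} ∈ τ_X ✓.
Every preimage lies in τ_X, so f IS continuous.


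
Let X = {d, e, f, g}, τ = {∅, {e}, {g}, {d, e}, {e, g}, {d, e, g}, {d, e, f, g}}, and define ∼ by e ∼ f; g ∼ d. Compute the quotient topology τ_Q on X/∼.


X/∼ = {[d=g], [e=f]}; |τ_Q| = 2.

Equivalence classes: [d=g], [e=f].
Quotient map π: X → X/∼ sends d ↦ [d=g], e ↦ [e=f], f ↦ [e=f], g ↦ [d=g].
For each subset V ⊆ X/∼, compute π^{-1}(V) ⊆ X and check whether π^{-1}(V) ∈ τ. V is open in τ_Q iff π^{-1}(V) ∈ τ.
  V = {}: π^{-1}(V) = ∅ ∈ τ ✓.
  V = {[d=g]}: π^{-1}(V) = {d, g} ∉ τ ✗.
  V = {[e=f]}: π^{-1}(V) = {e, f} ∉ τ ✗.
  V = {[d=g], [e=f]}: π^{-1}(V) = {d, e, f, g} ∈ τ ✓.
Open sets in the quotient: τ_Q = {{}, {[d=g], [e=f]}} (2 elements).


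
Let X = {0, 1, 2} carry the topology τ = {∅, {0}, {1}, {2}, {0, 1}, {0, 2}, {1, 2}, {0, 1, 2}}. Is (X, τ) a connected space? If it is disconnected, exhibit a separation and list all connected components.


(X, τ) is disconnected; components = [{0}, {1}, {2}].

Find clopen sets (U ∈ τ with X ∖ U ∈ τ):
  U = ∅, X ∖ U = {0, 1, 2} — both open, so U is clopen.
  U = {0}, X ∖ U = {1, 2} — both open, so U is clopen.
  U = {1}, X ∖ U = {0, 2} — both open, so U is clopen.
  U = {2}, X ∖ U = {0, 1} — both open, so U is clopen.
  U = {0, 1}, X ∖ U = {2} — both open, so U is clopen.
  U = {0, 2}, X ∖ U = {1} — both open, so U is clopen.
  U = {1, 2}, X ∖ U = {0} — both open, so U is clopen.
  U = {0, 1, 2}, X ∖ U = ∅ — both open, so U is clopen.
Nontrivial clopen(s) exist: e.g. {2}. So (X, τ) is disconnected.
Compute connected components by grouping points that agree on all clopens:
  component: {0}
  component: {1}
  component: {2}


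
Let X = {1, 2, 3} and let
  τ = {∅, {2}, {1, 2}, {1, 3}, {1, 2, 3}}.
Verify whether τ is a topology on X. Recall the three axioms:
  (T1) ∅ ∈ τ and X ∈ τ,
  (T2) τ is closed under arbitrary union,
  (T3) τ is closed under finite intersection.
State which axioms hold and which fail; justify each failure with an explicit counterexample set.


τ is NOT a topology on X.

Axiom (T1): ∅ ∈ τ? Yes; X ∈ τ? Yes.
Axiom (T2/T3): check pairwise unions and intersections of members of τ.
Counterexample for (T3): {1, 2} ∩ {1, 3} = {1} ∉ τ. Therefore τ is NOT a topology.


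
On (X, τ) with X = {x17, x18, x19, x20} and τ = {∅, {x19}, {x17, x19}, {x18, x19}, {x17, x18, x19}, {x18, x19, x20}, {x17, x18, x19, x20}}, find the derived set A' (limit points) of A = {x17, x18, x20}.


A' = {x20}

For each x ∈ X, list the open sets U ∈ τ with x ∈ U, then check whether U ∩ (A ∖ {x}) ≠ ∅ for every such U.
  x = x17: open {x17, x19} ∋ x has {x17, x19} ∩ (A ∖ {x17}) = ∅, so x is NOT a limit point.
  x = x18: open {x18, x19} ∋ x has {x18, x19} ∩ (A ∖ {x18}) = ∅, so x is NOT a limit point.
  x = x19: open {x19} ∋ x has {x19} ∩ (A ∖ {x19}) = ∅, so x is NOT a limit point.
  x = x20: opens ∋ x are {x18, x19, x20}, {x17, x18, x19, x20}; each meets A ∖ {x20}, so x IS a limit point.
Collecting: A' = {x20}.


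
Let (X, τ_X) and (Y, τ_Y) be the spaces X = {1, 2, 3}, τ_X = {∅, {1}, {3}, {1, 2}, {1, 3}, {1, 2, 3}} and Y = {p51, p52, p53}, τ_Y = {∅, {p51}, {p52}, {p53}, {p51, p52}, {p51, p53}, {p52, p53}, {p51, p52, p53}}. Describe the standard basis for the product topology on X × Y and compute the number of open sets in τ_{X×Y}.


Basis B = {∅ × ∅, {1} × {p51}, {1} × {p52}, {1} × {p53}, {3} × {p51}, {3} × {p52}, {3} × {p53}, {1} × {p51, p52}, {1} × {p51, p53}, {1, 2} × {p51}, {1, 3} × {p51}, {1} × {p52, p53}, {1, 2} × {p52}, {1, 3} × {p52}, {1, 2} × {p53}, {1, 3} × {p53}, {3} × {p51, p52}, {3} × {p51, p53}, {3} × {p52, p53}, {1} × {p51, p52, p53}, {1, 2, 3} × {p51}, {1, 2, 3} × {p52}, {1, 2, 3} × {p53}, {3} × {p51, p52, p53}, {1, 2} × {p51, p52}, {1, 3} × {p51, p52}, {1, 2} × {p51, p53}, {1, 3} × {p51, p53}, {1, 2} × {p52, p53}, {1, 3} × {p52, p53}, {1, 2} × {p51, p52, p53}, {1, 3} × {p51, p52, p53}, {1, 2, 3} × {p51, p52}, {1, 2, 3} × {p51, p53}, {1, 2, 3} × {p52, p53}, {1, 2, 3} × {p51, p52, p53}}; |τ_{X×Y}| = 216.

Enumerate products U × V with U ∈ τ_X, V ∈ τ_Y (deduplicated):
  ∅ × ∅ = {} (∅)
  {1} × {p51} = {(1,p51)}
  {1} × {p52} = {(1,p52)}
  {1} × {p53} = {(1,p53)}
  {3} × {p51} = {(3,p51)}
  {3} × {p52} = {(3,p52)}
  {3} × {p53} = {(3,p53)}
  {1} × {p51, p52} = {(1,p51), (1,p52)}
  {1} × {p51, p53} = {(1,p51), (1,p53)}
  {1, 2} × {p51} = {(1,p51), (2,p51)}
  {1, 3} × {p51} = {(1,p51), (3,p51)}
  {1} × {p52, p53} = {(1,p52), (1,p53)}
  {1, 2} × {p52} = {(1,p52), (2,p52)}
  {1, 3} × {p52} = {(1,p52), (3,p52)}
  {1, 2} × {p53} = {(1,p53), (2,p53)}
  {1, 3} × {p53} = {(1,p53), (3,p53)}
  {3} × {p51, p52} = {(3,p51), (3,p52)}
  {3} × {p51, p53} = {(3,p51), (3,p53)}
  {3} × {p52, p53} = {(3,p52), (3,p53)}
  {1} × {p51, p52, p53} = {(1,p51), (1,p52), (1,p53)}
  {1, 2, 3} × {p51} = {(1,p51), (2,p51), (3,p51)}
  {1, 2, 3} × {p52} = {(1,p52), (2,p52), (3,p52)}
  {1, 2, 3} × {p53} = {(1,p53), (2,p53), (3,p53)}
  {3} × {p51, p52, p53} = {(3,p51), (3,p52), (3,p53)}
  {1, 2} × {p51, p52} = {(1,p51), (1,p52), (2,p51), (2,p52)}
  {1, 3} × {p51, p52} = {(1,p51), (1,p52), (3,p51), (3,p52)}
  {1, 2} × {p51, p53} = {(1,p51), (1,p53), (2,p51), (2,p53)}
  {1, 3} × {p51, p53} = {(1,p51), (1,p53), (3,p51), (3,p53)}
  {1, 2} × {p52, p53} = {(1,p52), (1,p53), (2,p52), (2,p53)}
  {1, 3} × {p52, p53} = {(1,p52), (1,p53), (3,p52), (3,p53)}
  {1, 2} × {p51, p52, p53} = {(1,p51), (1,p52), (1,p53), (2,p51), (2,p52), (2,p53)}
  {1, 3} × {p51, p52, p53} = {(1,p51), (1,p52), (1,p53), (3,p51), (3,p52), (3,p53)}
  {1, 2, 3} × {p51, p52} = {(1,p51), (1,p52), (2,p51), (2,p52), (3,p51), (3,p52)}
  {1, 2, 3} × {p51, p53} = {(1,p51), (1,p53), (2,p51), (2,p53), (3,p51), (3,p53)}
  {1, 2, 3} × {p52, p53} = {(1,p52), (1,p53), (2,p52), (2,p53), (3,p52), (3,p53)}
  {1, 2, 3} × {p51, p52, p53} = {(1,p51), (1,p52), (1,p53), (2,p51), (2,p52), (2,p53), (3,p51), (3,p52), (3,p53)}
These 36 distinct sets form the basis B.
Close under arbitrary unions to get τ_{X×Y}; counting gives |τ_{X×Y}| = 216.


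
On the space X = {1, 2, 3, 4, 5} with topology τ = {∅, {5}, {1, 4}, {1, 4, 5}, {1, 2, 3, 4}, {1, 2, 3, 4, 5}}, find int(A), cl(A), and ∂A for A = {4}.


int(A) = ∅, cl(A) = {1, 2, 3, 4}, ∂A = {1, 2, 3, 4}.

Closed sets in (X, τ) are complements of opens:
  closed(X, τ) = {∅, {5}, {2, 3}, {2, 3, 5}, {1, 2, 3, 4}, {1, 2, 3, 4, 5}}.
int(A) = ⋃ {U ∈ τ : U ⊆ A}. Opens contained in A: ∅.
Taking the union of these: int(A) = ∅.
cl(A) = ⋂ {C closed : A ⊆ C}. Closed sets containing A: {1, 2, 3, 4}, {1, 2, 3, 4, 5}.
Intersecting these: cl(A) = {1, 2, 3, 4}.
∂A = cl(A) ∖ int(A) = {1, 2, 3, 4} ∖ ∅ = {1, 2, 3, 4}.


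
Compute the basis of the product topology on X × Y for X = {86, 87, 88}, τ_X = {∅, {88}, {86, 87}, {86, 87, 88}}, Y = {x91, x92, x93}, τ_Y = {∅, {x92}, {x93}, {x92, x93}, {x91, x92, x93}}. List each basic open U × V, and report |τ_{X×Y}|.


Basis B = {∅ × ∅, {88} × {x92}, {88} × {x93}, {86, 87} × {x92}, {86, 87} × {x93}, {88} × {x92, x93}, {86, 87, 88} × {x92}, {86, 87, 88} × {x93}, {88} × {x91, x92, x93}, {86, 87} × {x92, x93}, {86, 87} × {x91, x92, x93}, {86, 87, 88} × {x92, x93}, {86, 87, 88} × {x91, x92, x93}}; |τ_{X×Y}| = 25.

Enumerate products U × V with U ∈ τ_X, V ∈ τ_Y (deduplicated):
  ∅ × ∅ = {} (∅)
  {88} × {x92} = {(88,x92)}
  {88} × {x93} = {(88,x93)}
  {86, 87} × {x92} = {(86,x92), (87,x92)}
  {86, 87} × {x93} = {(86,x93), (87,x93)}
  {88} × {x92, x93} = {(88,x92), (88,x93)}
  {86, 87, 88} × {x92} = {(86,x92), (87,x92), (88,x92)}
  {86, 87, 88} × {x93} = {(86,x93), (87,x93), (88,x93)}
  {88} × {x91, x92, x93} = {(88,x91), (88,x92), (88,x93)}
  {86, 87} × {x92, x93} = {(86,x92), (86,x93), (87,x92), (87,x93)}
  {86, 87} × {x91, x92, x93} = {(86,x91), (86,x92), (86,x93), (87,x91), (87,x92), (87,x93)}
  {86, 87, 88} × {x92, x93} = {(86,x92), (86,x93), (87,x92), (87,x93), (88,x92), (88,x93)}
  {86, 87, 88} × {x91, x92, x93} = {(86,x91), (86,x92), (86,x93), (87,x91), (87,x92), (87,x93), (88,x91), (88,x92), (88,x93)}
These 13 distinct sets form the basis B.
Close under arbitrary unions to get τ_{X×Y}; counting gives |τ_{X×Y}| = 25.


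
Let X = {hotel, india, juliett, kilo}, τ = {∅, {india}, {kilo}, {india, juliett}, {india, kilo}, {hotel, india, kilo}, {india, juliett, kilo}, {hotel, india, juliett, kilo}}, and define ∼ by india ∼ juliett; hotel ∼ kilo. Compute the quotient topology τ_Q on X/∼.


X/∼ = {[hotel=kilo], [india=juliett]}; |τ_Q| = 3.

Equivalence classes: [hotel=kilo], [india=juliett].
Quotient map π: X → X/∼ sends hotel ↦ [hotel=kilo], india ↦ [india=juliett], juliett ↦ [india=juliett], kilo ↦ [hotel=kilo].
For each subset V ⊆ X/∼, compute π^{-1}(V) ⊆ X and check whether π^{-1}(V) ∈ τ. V is open in τ_Q iff π^{-1}(V) ∈ τ.
  V = {}: π^{-1}(V) = ∅ ∈ τ ✓.
  V = {[hotel=kilo]}: π^{-1}(V) = {hotel, kilo} ∉ τ ✗.
  V = {[india=juliett]}: π^{-1}(V) = {india, juliett} ∈ τ ✓.
  V = {[hotel=kilo], [india=juliett]}: π^{-1}(V) = {hotel, india, juliett, kilo} ∈ τ ✓.
Open sets in the quotient: τ_Q = {{}, {[india=juliett]}, {[hotel=kilo], [india=juliett]}} (3 elements).


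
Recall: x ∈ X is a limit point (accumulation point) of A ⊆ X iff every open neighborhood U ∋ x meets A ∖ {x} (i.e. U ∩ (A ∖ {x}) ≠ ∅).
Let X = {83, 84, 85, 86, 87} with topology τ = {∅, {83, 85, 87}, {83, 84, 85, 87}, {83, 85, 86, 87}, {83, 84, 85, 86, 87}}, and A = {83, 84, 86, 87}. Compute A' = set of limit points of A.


A' = {83, 84, 85, 86, 87}

For each x ∈ X, list the open sets U ∈ τ with x ∈ U, then check whether U ∩ (A ∖ {x}) ≠ ∅ for every such U.
  x = 83: opens ∋ x are {83, 85, 87}, {83, 84, 85, 87}, {83, 85, 86, 87}, {83, 84, 85, 86, 87}; each meets A ∖ {83}, so x IS a limit point.
  x = 84: opens ∋ x are {83, 84, 85, 87}, {83, 84, 85, 86, 87}; each meets A ∖ {84}, so x IS a limit point.
  x = 85: opens ∋ x are {83, 85, 87}, {83, 84, 85, 87}, {83, 85, 86, 87}, {83, 84, 85, 86, 87}; each meets A ∖ {85}, so x IS a limit point.
  x = 86: opens ∋ x are {83, 85, 86, 87}, {83, 84, 85, 86, 87}; each meets A ∖ {86}, so x IS a limit point.
  x = 87: opens ∋ x are {83, 85, 87}, {83, 84, 85, 87}, {83, 85, 86, 87}, {83, 84, 85, 86, 87}; each meets A ∖ {87}, so x IS a limit point.
Collecting: A' = {83, 84, 85, 86, 87}.


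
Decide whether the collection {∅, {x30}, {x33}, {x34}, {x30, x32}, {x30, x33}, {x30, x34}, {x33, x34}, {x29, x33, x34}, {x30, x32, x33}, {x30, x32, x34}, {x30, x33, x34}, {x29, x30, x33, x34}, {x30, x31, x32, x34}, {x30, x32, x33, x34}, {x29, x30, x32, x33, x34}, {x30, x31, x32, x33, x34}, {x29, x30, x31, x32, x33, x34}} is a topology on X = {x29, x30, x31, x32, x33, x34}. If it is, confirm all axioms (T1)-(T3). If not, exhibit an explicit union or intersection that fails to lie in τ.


τ IS a topology on X.

Axiom (T1): ∅ ∈ τ? Yes; X ∈ τ? Yes.
Axiom (T2/T3): check pairwise unions and intersections of members of τ.
All pairwise intersections and unions checked — each lies in τ. Therefore τ satisfies (T1), (T2), (T3): it IS a topology on X.


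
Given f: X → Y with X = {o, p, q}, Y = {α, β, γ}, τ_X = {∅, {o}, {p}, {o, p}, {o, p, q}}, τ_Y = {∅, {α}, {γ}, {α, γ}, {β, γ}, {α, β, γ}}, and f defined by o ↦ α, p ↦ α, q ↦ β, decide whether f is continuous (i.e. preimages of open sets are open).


f is NOT continuous.

Compute f^{-1}(U) for each U ∈ τ_Y:
  U = ∅: f^{-1}(U) = ∅ ∈ τ_X ✓.
  U = {α}: f^{-1}(U) = {o, p} ∈ τ_X ✓.
  U = {γ}: f^{-1}(U) = ∅ ∈ τ_X ✓.
  U = {α, γ}: f^{-1}(U) = {o, p} ∈ τ_X ✓.
  U = {β, γ}: f^{-1}(U) = {q} ∉ τ_X ✗.
  U = {α, β, γ}: f^{-1}(U) = {o, p, q} ∈ τ_X ✓.
Found U = {β, γ} with f^{-1}(U) = {q} not in τ_X. Therefore f is NOT continuous.


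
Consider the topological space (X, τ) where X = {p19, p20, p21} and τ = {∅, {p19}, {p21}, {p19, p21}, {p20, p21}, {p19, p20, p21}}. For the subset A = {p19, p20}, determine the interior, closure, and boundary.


int(A) = {p19}, cl(A) = {p19, p20}, ∂A = {p20}.

Closed sets in (X, τ) are complements of opens:
  closed(X, τ) = {∅, {p19}, {p20}, {p19, p20}, {p20, p21}, {p19, p20, p21}}.
int(A) = ⋃ {U ∈ τ : U ⊆ A}. Opens contained in A: ∅, {p19}.
Taking the union of these: int(A) = {p19}.
cl(A) = ⋂ {C closed : A ⊆ C}. Closed sets containing A: {p19, p20}, {p19, p20, p21}.
Intersecting these: cl(A) = {p19, p20}.
∂A = cl(A) ∖ int(A) = {p19, p20} ∖ {p19} = {p20}.


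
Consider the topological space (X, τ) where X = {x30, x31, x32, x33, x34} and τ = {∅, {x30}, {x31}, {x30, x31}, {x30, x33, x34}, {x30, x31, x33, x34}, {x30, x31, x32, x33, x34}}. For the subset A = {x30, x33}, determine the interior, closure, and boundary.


int(A) = {x30}, cl(A) = {x30, x32, x33, x34}, ∂A = {x32, x33, x34}.

Closed sets in (X, τ) are complements of opens:
  closed(X, τ) = {∅, {x32}, {x31, x32}, {x32, x33, x34}, {x30, x32, x33, x34}, {x31, x32, x33, x34}, {x30, x31, x32, x33, x34}}.
int(A) = ⋃ {U ∈ τ : U ⊆ A}. Opens contained in A: ∅, {x30}.
Taking the union of these: int(A) = {x30}.
cl(A) = ⋂ {C closed : A ⊆ C}. Closed sets containing A: {x30, x32, x33, x34}, {x30, x31, x32, x33, x34}.
Intersecting these: cl(A) = {x30, x32, x33, x34}.
∂A = cl(A) ∖ int(A) = {x30, x32, x33, x34} ∖ {x30} = {x32, x33, x34}.


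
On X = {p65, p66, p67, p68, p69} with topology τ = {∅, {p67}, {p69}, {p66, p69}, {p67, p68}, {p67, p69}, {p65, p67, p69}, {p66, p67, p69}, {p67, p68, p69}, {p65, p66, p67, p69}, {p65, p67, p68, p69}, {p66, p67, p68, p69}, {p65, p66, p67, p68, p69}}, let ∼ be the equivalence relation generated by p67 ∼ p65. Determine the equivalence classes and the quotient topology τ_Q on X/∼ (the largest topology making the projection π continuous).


X/∼ = {[p65=p67], [p66], [p68], [p69]}; |τ_Q| = 7.

Equivalence classes: [p65=p67], [p66], [p68], [p69].
Quotient map π: X → X/∼ sends p65 ↦ [p65=p67], p66 ↦ [p66], p67 ↦ [p65=p67], p68 ↦ [p68], p69 ↦ [p69].
For each subset V ⊆ X/∼, compute π^{-1}(V) ⊆ X and check whether π^{-1}(V) ∈ τ. V is open in τ_Q iff π^{-1}(V) ∈ τ.
  V = {}: π^{-1}(V) = ∅ ∈ τ ✓.
  V = {[p65=p67]}: π^{-1}(V) = {p65, p67} ∉ τ ✗.
  V = {[p66]}: π^{-1}(V) = {p66} ∉ τ ✗.
  V = {[p65=p67], [p66]}: π^{-1}(V) = {p65, p66, p67} ∉ τ ✗.
  V = {[p68]}: π^{-1}(V) = {p68} ∉ τ ✗.
  V = {[p65=p67], [p68]}: π^{-1}(V) = {p65, p67, p68} ∉ τ ✗.
  V = {[p66], [p68]}: π^{-1}(V) = {p66, p68} ∉ τ ✗.
  V = {[p65=p67], [p66], [p68]}: π^{-1}(V) = {p65, p66, p67, p68} ∉ τ ✗.
  V = {[p69]}: π^{-1}(V) = {p69} ∈ τ ✓.
  V = {[p65=p67], [p69]}: π^{-1}(V) = {p65, p67, p69} ∈ τ ✓.
  V = {[p66], [p69]}: π^{-1}(V) = {p66, p69} ∈ τ ✓.
  V = {[p65=p67], [p66], [p69]}: π^{-1}(V) = {p65, p66, p67, p69} ∈ τ ✓.
  V = {[p68], [p69]}: π^{-1}(V) = {p68, p69} ∉ τ ✗.
  V = {[p65=p67], [p68], [p69]}: π^{-1}(V) = {p65, p67, p68, p69} ∈ τ ✓.
  V = {[p66], [p68], [p69]}: π^{-1}(V) = {p66, p68, p69} ∉ τ ✗.
  V = {[p65=p67], [p66], [p68], [p69]}: π^{-1}(V) = {p65, p66, p67, p68, p69} ∈ τ ✓.
Open sets in the quotient: τ_Q = {{}, {[p69]}, {[p65=p67], [p69]}, {[p66], [p69]}, {[p65=p67], [p66], [p69]}, {[p65=p67], [p68], [p69]}, {[p65=p67], [p66], [p68], [p69]}} (7 elements).


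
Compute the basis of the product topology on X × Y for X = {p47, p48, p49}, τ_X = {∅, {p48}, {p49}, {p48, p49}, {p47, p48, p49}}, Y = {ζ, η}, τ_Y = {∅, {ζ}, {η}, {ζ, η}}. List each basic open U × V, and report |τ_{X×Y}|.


Basis B = {∅ × ∅, {p48} × {ζ}, {p48} × {η}, {p49} × {ζ}, {p49} × {η}, {p48} × {ζ, η}, {p48, p49} × {ζ}, {p48, p49} × {η}, {p49} × {ζ, η}, {p47, p48, p49} × {ζ}, {p47, p48, p49} × {η}, {p48, p49} × {ζ, η}, {p47, p48, p49} × {ζ, η}}; |τ_{X×Y}| = 25.

Enumerate products U × V with U ∈ τ_X, V ∈ τ_Y (deduplicated):
  ∅ × ∅ = {} (∅)
  {p48} × {ζ} = {(p48,ζ)}
  {p48} × {η} = {(p48,η)}
  {p49} × {ζ} = {(p49,ζ)}
  {p49} × {η} = {(p49,η)}
  {p48} × {ζ, η} = {(p48,ζ), (p48,η)}
  {p48, p49} × {ζ} = {(p48,ζ), (p49,ζ)}
  {p48, p49} × {η} = {(p48,η), (p49,η)}
  {p49} × {ζ, η} = {(p49,ζ), (p49,η)}
  {p47, p48, p49} × {ζ} = {(p47,ζ), (p48,ζ), (p49,ζ)}
  {p47, p48, p49} × {η} = {(p47,η), (p48,η), (p49,η)}
  {p48, p49} × {ζ, η} = {(p48,ζ), (p48,η), (p49,ζ), (p49,η)}
  {p47, p48, p49} × {ζ, η} = {(p47,ζ), (p47,η), (p48,ζ), (p48,η), (p49,ζ), (p49,η)}
These 13 distinct sets form the basis B.
Close under arbitrary unions to get τ_{X×Y}; counting gives |τ_{X×Y}| = 25.


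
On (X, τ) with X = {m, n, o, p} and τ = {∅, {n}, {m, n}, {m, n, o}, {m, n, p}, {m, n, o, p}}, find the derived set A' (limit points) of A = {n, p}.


A' = {m, o, p}

For each x ∈ X, list the open sets U ∈ τ with x ∈ U, then check whether U ∩ (A ∖ {x}) ≠ ∅ for every such U.
  x = m: opens ∋ x are {m, n}, {m, n, o}, {m, n, p}, {m, n, o, p}; each meets A ∖ {m}, so x IS a limit point.
  x = n: open {n} ∋ x has {n} ∩ (A ∖ {n}) = ∅, so x is NOT a limit point.
  x = o: opens ∋ x are {m, n, o}, {m, n, o, p}; each meets A ∖ {o}, so x IS a limit point.
  x = p: opens ∋ x are {m, n, p}, {m, n, o, p}; each meets A ∖ {p}, so x IS a limit point.
Collecting: A' = {m, o, p}.


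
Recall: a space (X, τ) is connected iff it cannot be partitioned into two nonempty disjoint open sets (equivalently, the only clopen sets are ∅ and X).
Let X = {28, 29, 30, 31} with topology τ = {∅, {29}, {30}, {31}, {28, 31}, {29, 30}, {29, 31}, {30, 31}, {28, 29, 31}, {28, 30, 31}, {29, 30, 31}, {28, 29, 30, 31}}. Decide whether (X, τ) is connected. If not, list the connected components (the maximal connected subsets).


(X, τ) is disconnected; components = [{29}, {30}, {28, 31}].

Find clopen sets (U ∈ τ with X ∖ U ∈ τ):
  U = ∅, X ∖ U = {28, 29, 30, 31} — both open, so U is clopen.
  U = {29}, X ∖ U = {28, 30, 31} — both open, so U is clopen.
  U = {30}, X ∖ U = {28, 29, 31} — both open, so U is clopen.
  U = {28, 31}, X ∖ U = {29, 30} — both open, so U is clopen.
  U = {29, 30}, X ∖ U = {28, 31} — both open, so U is clopen.
  U = {28, 29, 31}, X ∖ U = {30} — both open, so U is clopen.
  U = {28, 30, 31}, X ∖ U = {29} — both open, so U is clopen.
  U = {28, 29, 30, 31}, X ∖ U = ∅ — both open, so U is clopen.
Nontrivial clopen(s) exist: e.g. {28, 31}. So (X, τ) is disconnected.
Compute connected components by grouping points that agree on all clopens:
  component: {29}
  component: {30}
  component: {28, 31}


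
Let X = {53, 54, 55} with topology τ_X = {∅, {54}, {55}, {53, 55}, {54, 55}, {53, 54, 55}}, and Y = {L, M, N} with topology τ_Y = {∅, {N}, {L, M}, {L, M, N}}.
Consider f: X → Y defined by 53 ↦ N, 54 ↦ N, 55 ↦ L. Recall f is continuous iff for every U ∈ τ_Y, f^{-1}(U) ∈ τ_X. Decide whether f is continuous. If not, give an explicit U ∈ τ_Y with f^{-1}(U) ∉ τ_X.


f is NOT continuous.

Compute f^{-1}(U) for each U ∈ τ_Y:
  U = ∅: f^{-1}(U) = ∅ ∈ τ_X ✓.
  U = {N}: f^{-1}(U) = {53, 54} ∉ τ_X ✗.
  U = {L, M}: f^{-1}(U) = {55} ∈ τ_X ✓.
  U = {L, M, N}: f^{-1}(U) = {53, 54, 55} ∈ τ_X ✓.
Found U = {N} with f^{-1}(U) = {53, 54} not in τ_X. Therefore f is NOT continuous.


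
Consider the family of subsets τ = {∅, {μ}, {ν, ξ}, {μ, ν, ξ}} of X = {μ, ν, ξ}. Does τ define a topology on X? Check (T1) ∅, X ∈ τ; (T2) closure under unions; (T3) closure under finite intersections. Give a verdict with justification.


τ IS a topology on X.

Axiom (T1): ∅ ∈ τ? Yes; X ∈ τ? Yes.
Axiom (T2/T3): check pairwise unions and intersections of members of τ.
All pairwise intersections and unions checked — each lies in τ. Therefore τ satisfies (T1), (T2), (T3): it IS a topology on X.


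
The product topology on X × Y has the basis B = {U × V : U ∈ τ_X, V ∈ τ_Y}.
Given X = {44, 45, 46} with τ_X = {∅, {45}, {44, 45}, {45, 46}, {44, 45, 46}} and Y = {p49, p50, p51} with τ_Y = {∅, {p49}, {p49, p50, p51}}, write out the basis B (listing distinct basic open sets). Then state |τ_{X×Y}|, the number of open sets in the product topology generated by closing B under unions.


Basis B = {∅ × ∅, {45} × {p49}, {44, 45} × {p49}, {45, 46} × {p49}, {44, 45, 46} × {p49}, {45} × {p49, p50, p51}, {44, 45} × {p49, p50, p51}, {45, 46} × {p49, p50, p51}, {44, 45, 46} × {p49, p50, p51}}; |τ_{X×Y}| = 14.

Enumerate products U × V with U ∈ τ_X, V ∈ τ_Y (deduplicated):
  ∅ × ∅ = {} (∅)
  {45} × {p49} = {(45,p49)}
  {44, 45} × {p49} = {(44,p49), (45,p49)}
  {45, 46} × {p49} = {(45,p49), (46,p49)}
  {44, 45, 46} × {p49} = {(44,p49), (45,p49), (46,p49)}
  {45} × {p49, p50, p51} = {(45,p49), (45,p50), (45,p51)}
  {44, 45} × {p49, p50, p51} = {(44,p49), (44,p50), (44,p51), (45,p49), (45,p50), (45,p51)}
  {45, 46} × {p49, p50, p51} = {(45,p49), (45,p50), (45,p51), (46,p49), (46,p50), (46,p51)}
  {44, 45, 46} × {p49, p50, p51} = {(44,p49), (44,p50), (44,p51), (45,p49), (45,p50), (45,p51), (46,p49), (46,p50), (46,p51)}
These 9 distinct sets form the basis B.
Close under arbitrary unions to get τ_{X×Y}; counting gives |τ_{X×Y}| = 14.


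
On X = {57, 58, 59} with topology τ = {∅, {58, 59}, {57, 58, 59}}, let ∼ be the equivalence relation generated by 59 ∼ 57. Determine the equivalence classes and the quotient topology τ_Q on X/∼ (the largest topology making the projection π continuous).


X/∼ = {[57=59], [58]}; |τ_Q| = 2.

Equivalence classes: [57=59], [58].
Quotient map π: X → X/∼ sends 57 ↦ [57=59], 58 ↦ [58], 59 ↦ [57=59].
For each subset V ⊆ X/∼, compute π^{-1}(V) ⊆ X and check whether π^{-1}(V) ∈ τ. V is open in τ_Q iff π^{-1}(V) ∈ τ.
  V = {}: π^{-1}(V) = ∅ ∈ τ ✓.
  V = {[57=59]}: π^{-1}(V) = {57, 59} ∉ τ ✗.
  V = {[58]}: π^{-1}(V) = {58} ∉ τ ✗.
  V = {[57=59], [58]}: π^{-1}(V) = {57, 58, 59} ∈ τ ✓.
Open sets in the quotient: τ_Q = {{}, {[57=59], [58]}} (2 elements).


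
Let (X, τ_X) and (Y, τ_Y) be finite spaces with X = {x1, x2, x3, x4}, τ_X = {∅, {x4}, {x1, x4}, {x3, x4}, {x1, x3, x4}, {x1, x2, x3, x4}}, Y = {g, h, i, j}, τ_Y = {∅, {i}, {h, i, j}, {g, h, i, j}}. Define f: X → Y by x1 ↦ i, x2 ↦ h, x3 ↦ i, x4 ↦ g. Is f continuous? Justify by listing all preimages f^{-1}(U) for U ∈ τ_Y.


f is NOT continuous.

Compute f^{-1}(U) for each U ∈ τ_Y:
  U = ∅: f^{-1}(U) = ∅ ∈ τ_X ✓.
  U = {i}: f^{-1}(U) = {x1, x3} ∉ τ_X ✗.
  U = {h, i, j}: f^{-1}(U) = {x1, x2, x3} ∉ τ_X ✗.
  U = {g, h, i, j}: f^{-1}(U) = {x1, x2, x3, x4} ∈ τ_X ✓.
Found U = {i} with f^{-1}(U) = {x1, x3} not in τ_X. Therefore f is NOT continuous.


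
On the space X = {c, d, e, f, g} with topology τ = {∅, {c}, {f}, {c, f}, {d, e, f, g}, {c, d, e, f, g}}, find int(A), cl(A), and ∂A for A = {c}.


int(A) = {c}, cl(A) = {c}, ∂A = ∅.

Closed sets in (X, τ) are complements of opens:
  closed(X, τ) = {∅, {c}, {d, e, g}, {c, d, e, g}, {d, e, f, g}, {c, d, e, f, g}}.
int(A) = ⋃ {U ∈ τ : U ⊆ A}. Opens contained in A: ∅, {c}.
Taking the union of these: int(A) = {c}.
cl(A) = ⋂ {C closed : A ⊆ C}. Closed sets containing A: {c}, {c, d, e, g}, {c, d, e, f, g}.
Intersecting these: cl(A) = {c}.
∂A = cl(A) ∖ int(A) = {c} ∖ {c} = ∅.


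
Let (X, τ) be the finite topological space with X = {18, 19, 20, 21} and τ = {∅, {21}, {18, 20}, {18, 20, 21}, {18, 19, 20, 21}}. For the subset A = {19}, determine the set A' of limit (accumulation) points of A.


A' = ∅

For each x ∈ X, list the open sets U ∈ τ with x ∈ U, then check whether U ∩ (A ∖ {x}) ≠ ∅ for every such U.
  x = 18: open {18, 20} ∋ x has {18, 20} ∩ (A ∖ {18}) = ∅, so x is NOT a limit point.
  x = 19: open {18, 19, 20, 21} ∋ x has {18, 19, 20, 21} ∩ (A ∖ {19}) = ∅, so x is NOT a limit point.
  x = 20: open {18, 20} ∋ x has {18, 20} ∩ (A ∖ {20}) = ∅, so x is NOT a limit point.
  x = 21: open {21} ∋ x has {21} ∩ (A ∖ {21}) = ∅, so x is NOT a limit point.
Collecting: A' = ∅.


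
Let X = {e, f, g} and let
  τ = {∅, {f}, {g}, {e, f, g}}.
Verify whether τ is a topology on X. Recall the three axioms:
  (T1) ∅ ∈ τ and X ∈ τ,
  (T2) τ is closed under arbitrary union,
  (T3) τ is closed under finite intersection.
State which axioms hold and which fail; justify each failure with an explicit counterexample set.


τ is NOT a topology on X.

Axiom (T1): ∅ ∈ τ? Yes; X ∈ τ? Yes.
Axiom (T2/T3): check pairwise unions and intersections of members of τ.
Counterexample for (T2): {f} ∪ {g} = {f, g} ∉ τ. Therefore τ is NOT a topology.


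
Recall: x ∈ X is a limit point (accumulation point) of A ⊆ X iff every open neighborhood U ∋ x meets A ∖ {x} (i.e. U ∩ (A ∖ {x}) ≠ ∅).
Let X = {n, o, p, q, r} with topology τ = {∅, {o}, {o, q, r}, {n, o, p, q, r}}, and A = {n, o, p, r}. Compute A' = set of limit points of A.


A' = {n, p, q, r}

For each x ∈ X, list the open sets U ∈ τ with x ∈ U, then check whether U ∩ (A ∖ {x}) ≠ ∅ for every such U.
  x = n: opens ∋ x are {n, o, p, q, r}; each meets A ∖ {n}, so x IS a limit point.
  x = o: open {o} ∋ x has {o} ∩ (A ∖ {o}) = ∅, so x is NOT a limit point.
  x = p: opens ∋ x are {n, o, p, q, r}; each meets A ∖ {p}, so x IS a limit point.
  x = q: opens ∋ x are {o, q, r}, {n, o, p, q, r}; each meets A ∖ {q}, so x IS a limit point.
  x = r: opens ∋ x are {o, q, r}, {n, o, p, q, r}; each meets A ∖ {r}, so x IS a limit point.
Collecting: A' = {n, p, q, r}.


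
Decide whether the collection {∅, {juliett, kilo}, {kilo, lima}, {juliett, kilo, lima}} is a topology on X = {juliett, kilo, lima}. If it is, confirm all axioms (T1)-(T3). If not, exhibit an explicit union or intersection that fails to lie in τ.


τ is NOT a topology on X.

Axiom (T1): ∅ ∈ τ? Yes; X ∈ τ? Yes.
Axiom (T2/T3): check pairwise unions and intersections of members of τ.
Counterexample for (T3): {juliett, kilo} ∩ {kilo, lima} = {kilo} ∉ τ. Therefore τ is NOT a topology.


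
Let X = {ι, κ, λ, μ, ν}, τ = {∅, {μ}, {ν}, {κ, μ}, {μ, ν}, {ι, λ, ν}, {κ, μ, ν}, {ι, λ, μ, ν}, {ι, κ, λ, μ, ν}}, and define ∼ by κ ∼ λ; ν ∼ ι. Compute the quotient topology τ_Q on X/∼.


X/∼ = {[ι=ν], [κ=λ], [μ]}; |τ_Q| = 3.

Equivalence classes: [ι=ν], [κ=λ], [μ].
Quotient map π: X → X/∼ sends ι ↦ [ι=ν], κ ↦ [κ=λ], λ ↦ [κ=λ], μ ↦ [μ], ν ↦ [ι=ν].
For each subset V ⊆ X/∼, compute π^{-1}(V) ⊆ X and check whether π^{-1}(V) ∈ τ. V is open in τ_Q iff π^{-1}(V) ∈ τ.
  V = {}: π^{-1}(V) = ∅ ∈ τ ✓.
  V = {[ι=ν]}: π^{-1}(V) = {ι, ν} ∉ τ ✗.
  V = {[κ=λ]}: π^{-1}(V) = {κ, λ} ∉ τ ✗.
  V = {[ι=ν], [κ=λ]}: π^{-1}(V) = {ι, κ, λ, ν} ∉ τ ✗.
  V = {[μ]}: π^{-1}(V) = {μ} ∈ τ ✓.
  V = {[ι=ν], [μ]}: π^{-1}(V) = {ι, μ, ν} ∉ τ ✗.
  V = {[κ=λ], [μ]}: π^{-1}(V) = {κ, λ, μ} ∉ τ ✗.
  V = {[ι=ν], [κ=λ], [μ]}: π^{-1}(V) = {ι, κ, λ, μ, ν} ∈ τ ✓.
Open sets in the quotient: τ_Q = {{}, {[μ]}, {[ι=ν], [κ=λ], [μ]}} (3 elements).


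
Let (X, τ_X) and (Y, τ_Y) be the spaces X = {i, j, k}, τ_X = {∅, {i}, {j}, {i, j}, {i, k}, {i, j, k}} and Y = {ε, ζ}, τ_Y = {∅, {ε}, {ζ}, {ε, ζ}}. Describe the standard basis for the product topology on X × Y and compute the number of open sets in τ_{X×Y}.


Basis B = {∅ × ∅, {i} × {ε}, {i} × {ζ}, {j} × {ε}, {j} × {ζ}, {i} × {ε, ζ}, {i, j} × {ε}, {i, k} × {ε}, {i, j} × {ζ}, {i, k} × {ζ}, {j} × {ε, ζ}, {i, j, k} × {ε}, {i, j, k} × {ζ}, {i, j} × {ε, ζ}, {i, k} × {ε, ζ}, {i, j, k} × {ε, ζ}}; |τ_{X×Y}| = 36.

Enumerate products U × V with U ∈ τ_X, V ∈ τ_Y (deduplicated):
  ∅ × ∅ = {} (∅)
  {i} × {ε} = {(i,ε)}
  {i} × {ζ} = {(i,ζ)}
  {j} × {ε} = {(j,ε)}
  {j} × {ζ} = {(j,ζ)}
  {i} × {ε, ζ} = {(i,ε), (i,ζ)}
  {i, j} × {ε} = {(i,ε), (j,ε)}
  {i, k} × {ε} = {(i,ε), (k,ε)}
  {i, j} × {ζ} = {(i,ζ), (j,ζ)}
  {i, k} × {ζ} = {(i,ζ), (k,ζ)}
  {j} × {ε, ζ} = {(j,ε), (j,ζ)}
  {i, j, k} × {ε} = {(i,ε), (j,ε), (k,ε)}
  {i, j, k} × {ζ} = {(i,ζ), (j,ζ), (k,ζ)}
  {i, j} × {ε, ζ} = {(i,ε), (i,ζ), (j,ε), (j,ζ)}
  {i, k} × {ε, ζ} = {(i,ε), (i,ζ), (k,ε), (k,ζ)}
  {i, j, k} × {ε, ζ} = {(i,ε), (i,ζ), (j,ε), (j,ζ), (k,ε), (k,ζ)}
These 16 distinct sets form the basis B.
Close under arbitrary unions to get τ_{X×Y}; counting gives |τ_{X×Y}| = 36.


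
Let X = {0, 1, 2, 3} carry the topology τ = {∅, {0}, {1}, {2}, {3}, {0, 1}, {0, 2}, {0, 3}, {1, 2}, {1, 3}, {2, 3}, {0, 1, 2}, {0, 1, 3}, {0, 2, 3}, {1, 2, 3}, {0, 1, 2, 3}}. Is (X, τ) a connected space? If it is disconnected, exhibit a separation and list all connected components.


(X, τ) is disconnected; components = [{0}, {1}, {2}, {3}].

Find clopen sets (U ∈ τ with X ∖ U ∈ τ):
  U = ∅, X ∖ U = {0, 1, 2, 3} — both open, so U is clopen.
  U = {0}, X ∖ U = {1, 2, 3} — both open, so U is clopen.
  U = {1}, X ∖ U = {0, 2, 3} — both open, so U is clopen.
  U = {2}, X ∖ U = {0, 1, 3} — both open, so U is clopen.
  U = {3}, X ∖ U = {0, 1, 2} — both open, so U is clopen.
  U = {0, 1}, X ∖ U = {2, 3} — both open, so U is clopen.
  U = {0, 2}, X ∖ U = {1, 3} — both open, so U is clopen.
  U = {0, 3}, X ∖ U = {1, 2} — both open, so U is clopen.
  U = {1, 2}, X ∖ U = {0, 3} — both open, so U is clopen.
  U = {1, 3}, X ∖ U = {0, 2} — both open, so U is clopen.
  U = {2, 3}, X ∖ U = {0, 1} — both open, so U is clopen.
  U = {0, 1, 2}, X ∖ U = {3} — both open, so U is clopen.
  U = {0, 1, 3}, X ∖ U = {2} — both open, so U is clopen.
  U = {0, 2, 3}, X ∖ U = {1} — both open, so U is clopen.
  U = {1, 2, 3}, X ∖ U = {0} — both open, so U is clopen.
  U = {0, 1, 2, 3}, X ∖ U = ∅ — both open, so U is clopen.
Nontrivial clopen(s) exist: e.g. {2}. So (X, τ) is disconnected.
Compute connected components by grouping points that agree on all clopens:
  component: {0}
  component: {1}
  component: {2}
  component: {3}


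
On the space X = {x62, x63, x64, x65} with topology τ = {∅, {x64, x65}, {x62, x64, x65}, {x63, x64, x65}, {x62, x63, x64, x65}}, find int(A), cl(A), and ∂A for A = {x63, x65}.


int(A) = ∅, cl(A) = {x62, x63, x64, x65}, ∂A = {x62, x63, x64, x65}.

Closed sets in (X, τ) are complements of opens:
  closed(X, τ) = {∅, {x62}, {x63}, {x62, x63}, {x62, x63, x64, x65}}.
int(A) = ⋃ {U ∈ τ : U ⊆ A}. Opens contained in A: ∅.
Taking the union of these: int(A) = ∅.
cl(A) = ⋂ {C closed : A ⊆ C}. Closed sets containing A: {x62, x63, x64, x65}.
Intersecting these: cl(A) = {x62, x63, x64, x65}.
∂A = cl(A) ∖ int(A) = {x62, x63, x64, x65} ∖ ∅ = {x62, x63, x64, x65}.


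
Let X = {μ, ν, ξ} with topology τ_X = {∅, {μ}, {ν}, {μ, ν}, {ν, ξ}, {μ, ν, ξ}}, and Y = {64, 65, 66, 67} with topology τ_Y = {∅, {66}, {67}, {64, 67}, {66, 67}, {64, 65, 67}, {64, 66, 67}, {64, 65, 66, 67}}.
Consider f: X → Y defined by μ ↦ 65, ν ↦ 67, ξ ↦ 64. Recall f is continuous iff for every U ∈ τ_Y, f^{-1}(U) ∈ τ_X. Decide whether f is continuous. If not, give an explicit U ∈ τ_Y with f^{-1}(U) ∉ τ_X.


f IS continuous.

Compute f^{-1}(U) for each U ∈ τ_Y:
  U = ∅: f^{-1}(U) = ∅ ∈ τ_X ✓.
  U = {66}: f^{-1}(U) = ∅ ∈ τ_X ✓.
  U = {67}: f^{-1}(U) = {ν} ∈ τ_X ✓.
  U = {64, 67}: f^{-1}(U) = {ν, ξ} ∈ τ_X ✓.
  U = {66, 67}: f^{-1}(U) = {ν} ∈ τ_X ✓.
  U = {64, 65, 67}: f^{-1}(U) = {μ, ν, ξ} ∈ τ_X ✓.
  U = {64, 66, 67}: f^{-1}(U) = {ν, ξ} ∈ τ_X ✓.
  U = {64, 65, 66, 67}: f^{-1}(U) = {μ, ν, ξ} ∈ τ_X ✓.
Every preimage lies in τ_X, so f IS continuous.
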